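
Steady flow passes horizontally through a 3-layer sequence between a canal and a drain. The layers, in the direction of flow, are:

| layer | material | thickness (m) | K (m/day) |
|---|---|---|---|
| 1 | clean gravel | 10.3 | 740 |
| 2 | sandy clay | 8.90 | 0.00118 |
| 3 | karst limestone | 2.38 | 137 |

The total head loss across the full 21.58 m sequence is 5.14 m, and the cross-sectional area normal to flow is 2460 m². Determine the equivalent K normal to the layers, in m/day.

Flow is perpendicular to layering, so the layers act in series and the equivalent K is the thickness-weighted harmonic mean.
Total thickness L = 10.3 + 8.90 + 2.38 = 21.58 m.
Σ(b_i/K_i) = 10.3/740 + 8.90/0.00118 + 2.38/137 = 7542 d.
K_eq = L / Σ(b_i/K_i) = 21.58 / 7542 = 0.002861 m/day.

0.00286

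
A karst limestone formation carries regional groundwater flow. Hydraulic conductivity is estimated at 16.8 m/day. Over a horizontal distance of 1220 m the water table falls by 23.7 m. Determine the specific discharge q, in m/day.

0.326

Hydraulic gradient i = Δh / L = 23.7 / 1220 = 0.01943.
Specific discharge q = K · i = 16.80 × 0.01943 = 0.3264 m/day.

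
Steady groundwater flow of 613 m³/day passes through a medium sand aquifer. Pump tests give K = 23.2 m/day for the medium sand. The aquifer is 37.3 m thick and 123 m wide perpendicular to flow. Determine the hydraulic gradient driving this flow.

Cross-sectional area A = 123 × 37.3 = 4588 m².
From Q = K·A·i, i = Q / (K·A) = 613 / (23.20 × 4588) = 0.005759.

0.00576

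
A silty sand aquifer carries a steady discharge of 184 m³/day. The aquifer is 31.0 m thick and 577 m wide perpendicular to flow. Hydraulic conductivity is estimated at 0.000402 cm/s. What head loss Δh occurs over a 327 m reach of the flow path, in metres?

9.68

Convert K: 0.000402 cm/s × 864 = 0.3473 m/day.
Cross-sectional area A = 577 × 31.0 = 17887 m².
From Q = K·A·i, i = Q / (K·A) = 184 / (0.3473 × 17887) = 0.02962.
Head loss Δh = i · L = 0.02962 × 327 = 9.685 m.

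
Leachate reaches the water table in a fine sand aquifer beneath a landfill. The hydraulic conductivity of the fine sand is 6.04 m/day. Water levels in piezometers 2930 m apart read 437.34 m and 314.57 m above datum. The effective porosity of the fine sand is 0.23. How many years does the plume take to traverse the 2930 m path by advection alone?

7.29

Hydraulic gradient i = (437.34 − 314.57) / 2930 = 122.77 / 2930 = 0.04190.
Darcy flux q = K · i = 6.040 × 0.04190 = 0.2531 m/day.
Seepage velocity v = q / n_e = 0.2531 / 0.23 = 1.100 m/day.
Travel time t = L / v = 2930 / 1.100 = 2663 days = 7.290 years.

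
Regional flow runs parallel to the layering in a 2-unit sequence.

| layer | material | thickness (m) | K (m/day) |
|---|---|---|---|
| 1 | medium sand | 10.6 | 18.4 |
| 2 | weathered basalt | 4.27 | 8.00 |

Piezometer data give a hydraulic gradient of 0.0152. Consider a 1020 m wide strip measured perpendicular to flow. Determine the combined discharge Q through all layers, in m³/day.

Flow is parallel to layering, so each bed carries its own Darcy discharge and the transmissivities add.
Σ(K_i·b_i) = 18.4×10.6 + 8.00×4.27 = 229.2 m²/day.
Hydraulic gradient i = 0.0152.
Q = Σ(K_i·b_i) · W · i = 229.2 × 1020 × 0.01520 = 3554 m³/day.

3550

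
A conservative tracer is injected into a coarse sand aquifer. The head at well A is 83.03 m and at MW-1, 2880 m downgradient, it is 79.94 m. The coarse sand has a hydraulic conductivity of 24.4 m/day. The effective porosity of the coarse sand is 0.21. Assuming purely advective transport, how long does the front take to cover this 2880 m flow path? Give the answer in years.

63.3

Hydraulic gradient i = (83.03 − 79.94) / 2880 = 3.09 / 2880 = 0.001073.
Darcy flux q = K · i = 24.40 × 0.001073 = 0.02618 m/day.
Seepage velocity v = q / n_e = 0.02618 / 0.21 = 0.1247 m/day.
Travel time t = L / v = 2880 / 0.1247 = 23102 days = 63.25 years.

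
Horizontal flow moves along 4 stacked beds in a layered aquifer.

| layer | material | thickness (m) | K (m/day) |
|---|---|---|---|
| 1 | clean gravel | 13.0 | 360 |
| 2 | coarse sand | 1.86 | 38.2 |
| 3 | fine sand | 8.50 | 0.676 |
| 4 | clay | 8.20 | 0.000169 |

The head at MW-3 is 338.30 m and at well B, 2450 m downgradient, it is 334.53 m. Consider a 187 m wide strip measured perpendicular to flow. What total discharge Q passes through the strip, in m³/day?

1370

Flow is parallel to layering, so each bed carries its own Darcy discharge and the transmissivities add.
Σ(K_i·b_i) = 360×13.0 + 38.2×1.86 + 0.676×8.50 + 0.000169×8.20 = 4757 m²/day.
Hydraulic gradient i = (338.30 − 334.53) / 2450 = 3.77 / 2450 = 0.001539.
Q = Σ(K_i·b_i) · W · i = 4757 × 187 × 0.001539 = 1369 m³/day.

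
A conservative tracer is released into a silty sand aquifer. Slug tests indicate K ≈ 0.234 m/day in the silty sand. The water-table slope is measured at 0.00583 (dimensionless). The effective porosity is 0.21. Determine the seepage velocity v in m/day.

Hydraulic gradient i = 0.00583.
Darcy flux q = K · i = 0.2340 × 0.005830 = 0.001364 m/day.
Seepage velocity v = q / n_e = 0.001364 / 0.21 = 0.006496 m/day.

0.00650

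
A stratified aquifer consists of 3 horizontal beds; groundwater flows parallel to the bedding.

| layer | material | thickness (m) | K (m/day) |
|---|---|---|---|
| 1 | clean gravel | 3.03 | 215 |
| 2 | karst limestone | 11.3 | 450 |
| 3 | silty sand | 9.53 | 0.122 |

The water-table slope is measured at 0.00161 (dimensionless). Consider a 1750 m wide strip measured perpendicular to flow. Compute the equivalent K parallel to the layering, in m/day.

Flow is parallel to layering, so each bed carries its own Darcy discharge and the transmissivities add.
Σ(K_i·b_i) = 215×3.03 + 450×11.3 + 0.122×9.53 = 5738 m²/day.
Total thickness b = 23.86 m, so K_eq = Σ(K_i·b_i)/b = 240.5 m/day.

240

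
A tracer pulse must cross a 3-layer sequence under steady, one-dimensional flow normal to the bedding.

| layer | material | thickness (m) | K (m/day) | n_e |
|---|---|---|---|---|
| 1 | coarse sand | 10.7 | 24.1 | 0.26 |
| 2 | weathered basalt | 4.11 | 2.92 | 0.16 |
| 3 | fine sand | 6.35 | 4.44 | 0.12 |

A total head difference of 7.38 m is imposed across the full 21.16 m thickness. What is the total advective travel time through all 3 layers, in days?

With flow normal to the layers, continuity requires the same specific discharge q through every layer.
Σ(b_i/K_i) = 10.7/24.1 + 4.11/2.92 + 6.35/4.44 = 3.282 d.
q = Δh / Σ(b_i/K_i) = 7.38 / 3.282 = 2.249 m/day.
In each layer the seepage velocity is v_i = q/n_i, so the layer transit time is t_i = b_i·n_i / q:
  layer 1 (coarse sand): t_1 = 10.7 × 0.26 / 2.249 = 1.237 d
  layer 2 (weathered basalt): t_2 = 4.11 × 0.16 / 2.249 = 0.2924 d
  layer 3 (fine sand): t_3 = 6.35 × 0.12 / 2.249 = 0.3388 d
Total t = Σ t_i = 1.868 days.

1.87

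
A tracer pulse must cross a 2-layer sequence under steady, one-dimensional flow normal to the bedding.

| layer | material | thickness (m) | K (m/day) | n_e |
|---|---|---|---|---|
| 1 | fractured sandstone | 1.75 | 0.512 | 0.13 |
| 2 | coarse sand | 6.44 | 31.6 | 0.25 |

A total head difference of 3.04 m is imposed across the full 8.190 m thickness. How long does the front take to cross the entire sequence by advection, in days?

With flow normal to the layers, continuity requires the same specific discharge q through every layer.
Σ(b_i/K_i) = 1.75/0.512 + 6.44/31.6 = 3.622 d.
q = Δh / Σ(b_i/K_i) = 3.04 / 3.622 = 0.8394 m/day.
In each layer the seepage velocity is v_i = q/n_i, so the layer transit time is t_i = b_i·n_i / q:
  layer 1 (fractured sandstone): t_1 = 1.75 × 0.13 / 0.8394 = 0.2710 d
  layer 2 (coarse sand): t_2 = 6.44 × 0.25 / 0.8394 = 1.918 d
Total t = Σ t_i = 2.189 days.

2.19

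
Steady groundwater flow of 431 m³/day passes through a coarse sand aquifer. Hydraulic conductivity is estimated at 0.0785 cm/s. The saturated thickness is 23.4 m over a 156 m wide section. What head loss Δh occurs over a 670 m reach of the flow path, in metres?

1.17

Convert K: 0.0785 cm/s × 864 = 67.82 m/day.
Cross-sectional area A = 156 × 23.4 = 3650 m².
From Q = K·A·i, i = Q / (K·A) = 431 / (67.82 × 3650) = 0.001741.
Head loss Δh = i · L = 0.001741 × 670 = 1.166 m.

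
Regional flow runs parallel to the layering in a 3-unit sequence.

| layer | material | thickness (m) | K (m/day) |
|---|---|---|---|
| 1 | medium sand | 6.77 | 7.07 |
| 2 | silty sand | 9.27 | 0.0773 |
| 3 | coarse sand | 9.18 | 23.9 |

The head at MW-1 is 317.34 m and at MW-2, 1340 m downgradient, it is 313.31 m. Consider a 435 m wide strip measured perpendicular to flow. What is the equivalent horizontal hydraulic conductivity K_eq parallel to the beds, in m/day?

10.6

Flow is parallel to layering, so each bed carries its own Darcy discharge and the transmissivities add.
Σ(K_i·b_i) = 7.07×6.77 + 0.0773×9.27 + 23.9×9.18 = 268.0 m²/day.
Total thickness b = 25.22 m, so K_eq = Σ(K_i·b_i)/b = 10.63 m/day.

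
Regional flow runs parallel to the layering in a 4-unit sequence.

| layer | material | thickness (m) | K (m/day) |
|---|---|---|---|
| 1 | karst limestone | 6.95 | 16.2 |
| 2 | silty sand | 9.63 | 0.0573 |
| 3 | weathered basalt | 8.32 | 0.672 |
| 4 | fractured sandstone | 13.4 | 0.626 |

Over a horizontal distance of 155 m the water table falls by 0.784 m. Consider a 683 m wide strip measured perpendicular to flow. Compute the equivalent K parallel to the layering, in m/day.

3.32

Flow is parallel to layering, so each bed carries its own Darcy discharge and the transmissivities add.
Σ(K_i·b_i) = 16.2×6.95 + 0.0573×9.63 + 0.672×8.32 + 0.626×13.4 = 127.1 m²/day.
Total thickness b = 38.30 m, so K_eq = Σ(K_i·b_i)/b = 3.319 m/day.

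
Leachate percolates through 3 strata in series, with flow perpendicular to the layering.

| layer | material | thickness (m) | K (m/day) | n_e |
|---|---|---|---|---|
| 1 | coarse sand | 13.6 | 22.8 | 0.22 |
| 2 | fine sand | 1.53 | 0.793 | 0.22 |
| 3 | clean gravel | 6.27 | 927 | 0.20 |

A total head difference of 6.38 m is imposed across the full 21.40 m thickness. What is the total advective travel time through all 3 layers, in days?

With flow normal to the layers, continuity requires the same specific discharge q through every layer.
Σ(b_i/K_i) = 13.6/22.8 + 1.53/0.793 + 6.27/927 = 2.533 d.
q = Δh / Σ(b_i/K_i) = 6.38 / 2.533 = 2.519 m/day.
In each layer the seepage velocity is v_i = q/n_i, so the layer transit time is t_i = b_i·n_i / q:
  layer 1 (coarse sand): t_1 = 13.6 × 0.22 / 2.519 = 1.188 d
  layer 2 (fine sand): t_2 = 1.53 × 0.22 / 2.519 = 0.1336 d
  layer 3 (clean gravel): t_3 = 6.27 × 0.20 / 2.519 = 0.4978 d
Total t = Σ t_i = 1.819 days.

1.82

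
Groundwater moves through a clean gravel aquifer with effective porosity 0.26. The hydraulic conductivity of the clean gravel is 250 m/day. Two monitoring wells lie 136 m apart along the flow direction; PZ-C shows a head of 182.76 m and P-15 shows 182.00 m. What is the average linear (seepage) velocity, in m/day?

Hydraulic gradient i = (182.76 − 182.00) / 136 = 0.76 / 136 = 0.005588.
Darcy flux q = K · i = 250.0 × 0.005588 = 1.397 m/day.
Seepage velocity v = q / n_e = 1.397 / 0.26 = 5.373 m/day.

5.37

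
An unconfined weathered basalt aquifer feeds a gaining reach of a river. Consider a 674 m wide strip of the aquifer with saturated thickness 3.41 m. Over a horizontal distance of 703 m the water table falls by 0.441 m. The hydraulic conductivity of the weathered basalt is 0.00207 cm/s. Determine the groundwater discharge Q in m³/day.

2.58

Convert K: 0.00207 cm/s × 864 = 1.788 m/day.
Cross-sectional area A = 674 × 3.41 = 2298 m².
Hydraulic gradient i = Δh / L = 0.441 / 703 = 0.0006273.
Darcy's law: Q = K · A · i = 1.788 × 2298 × 0.0006273 = 2.579 m³/day.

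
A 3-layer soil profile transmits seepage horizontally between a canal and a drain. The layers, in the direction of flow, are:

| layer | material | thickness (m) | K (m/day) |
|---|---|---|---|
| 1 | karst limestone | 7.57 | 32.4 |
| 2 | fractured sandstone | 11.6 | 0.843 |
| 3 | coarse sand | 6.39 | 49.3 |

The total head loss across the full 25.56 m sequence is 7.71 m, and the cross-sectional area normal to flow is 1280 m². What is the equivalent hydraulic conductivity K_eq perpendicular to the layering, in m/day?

1.81

Flow is perpendicular to layering, so the layers act in series and the equivalent K is the thickness-weighted harmonic mean.
Total thickness L = 7.57 + 11.6 + 6.39 = 25.56 m.
Σ(b_i/K_i) = 7.57/32.4 + 11.6/0.843 + 6.39/49.3 = 14.12 d.
K_eq = L / Σ(b_i/K_i) = 25.56 / 14.12 = 1.810 m/day.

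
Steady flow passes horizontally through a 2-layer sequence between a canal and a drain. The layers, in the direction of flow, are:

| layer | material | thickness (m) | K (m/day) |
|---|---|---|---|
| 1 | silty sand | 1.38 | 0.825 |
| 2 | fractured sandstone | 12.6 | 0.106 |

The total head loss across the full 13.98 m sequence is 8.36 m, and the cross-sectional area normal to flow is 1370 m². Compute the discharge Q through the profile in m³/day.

Flow is perpendicular to layering, so the layers act in series and the equivalent K is the thickness-weighted harmonic mean.
Total thickness L = 1.38 + 12.6 = 13.98 m.
Σ(b_i/K_i) = 1.38/0.825 + 12.6/0.106 = 120.5 d.
K_eq = L / Σ(b_i/K_i) = 13.98 / 120.5 = 0.1160 m/day.
Q = K_eq · A · (Δh/L) = 0.1160 × 1370 × (8.36/13.98) = 95.02 m³/day.

95.0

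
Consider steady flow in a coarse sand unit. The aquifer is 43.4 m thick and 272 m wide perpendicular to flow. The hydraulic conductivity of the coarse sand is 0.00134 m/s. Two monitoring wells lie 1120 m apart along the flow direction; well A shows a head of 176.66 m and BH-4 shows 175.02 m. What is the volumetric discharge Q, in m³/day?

2000

Convert K: 0.00134 m/s × 86400 = 115.8 m/day.
Cross-sectional area A = 272 × 43.4 = 11805 m².
Hydraulic gradient i = (176.66 − 175.02) / 1120 = 1.64 / 1120 = 0.001464.
Darcy's law: Q = K · A · i = 115.8 × 11805 × 0.001464 = 2001 m³/day.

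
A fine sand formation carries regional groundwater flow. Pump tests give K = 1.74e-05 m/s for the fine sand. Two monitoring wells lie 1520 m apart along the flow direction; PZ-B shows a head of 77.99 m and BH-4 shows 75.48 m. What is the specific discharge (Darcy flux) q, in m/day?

0.00248

Convert K: 1.74e-05 m/s × 86400 = 1.503 m/day.
Hydraulic gradient i = (77.99 − 75.48) / 1520 = 2.51 / 1520 = 0.001651.
Specific discharge q = K · i = 1.503 × 0.001651 = 0.002483 m/day.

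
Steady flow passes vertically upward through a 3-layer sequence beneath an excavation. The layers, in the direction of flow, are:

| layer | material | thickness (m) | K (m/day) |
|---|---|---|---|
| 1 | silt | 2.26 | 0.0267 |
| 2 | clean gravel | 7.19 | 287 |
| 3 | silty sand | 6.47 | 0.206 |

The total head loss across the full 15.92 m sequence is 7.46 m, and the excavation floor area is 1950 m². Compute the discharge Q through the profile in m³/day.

125

Flow is perpendicular to layering, so the layers act in series and the equivalent K is the thickness-weighted harmonic mean.
Total thickness L = 2.26 + 7.19 + 6.47 = 15.92 m.
Σ(b_i/K_i) = 2.26/0.0267 + 7.19/287 + 6.47/0.206 = 116.1 d.
K_eq = L / Σ(b_i/K_i) = 15.92 / 116.1 = 0.1372 m/day.
Q = K_eq · A · (Δh/L) = 0.1372 × 1950 × (7.46/15.92) = 125.3 m³/day.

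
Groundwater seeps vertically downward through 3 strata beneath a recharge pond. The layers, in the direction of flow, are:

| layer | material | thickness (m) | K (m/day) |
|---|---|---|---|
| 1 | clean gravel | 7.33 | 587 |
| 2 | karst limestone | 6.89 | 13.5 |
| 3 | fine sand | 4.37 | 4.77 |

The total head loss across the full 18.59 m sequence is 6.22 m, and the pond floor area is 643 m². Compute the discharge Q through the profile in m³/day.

2780

Flow is perpendicular to layering, so the layers act in series and the equivalent K is the thickness-weighted harmonic mean.
Total thickness L = 7.33 + 6.89 + 4.37 = 18.59 m.
Σ(b_i/K_i) = 7.33/587 + 6.89/13.5 + 4.37/4.77 = 1.439 d.
K_eq = L / Σ(b_i/K_i) = 18.59 / 1.439 = 12.92 m/day.
Q = K_eq · A · (Δh/L) = 12.92 × 643 × (6.22/18.59) = 2779 m³/day.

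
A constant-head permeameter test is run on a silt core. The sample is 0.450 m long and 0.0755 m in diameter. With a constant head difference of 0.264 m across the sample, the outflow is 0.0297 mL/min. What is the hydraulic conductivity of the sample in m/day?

0.0163

Cross-sectional area A = π·(d/2)² = π × (0.0755/2)² = 0.004477 m².
Convert discharge: 0.0297 mL/min = 4.950e-10 m³/s.
Darcy's law rearranged: K = Q·L / (A·Δh) = 4.950e-10 × 0.450 / (0.004477 × 0.264) = 1.885e-07 m/s = 0.01628 m/day.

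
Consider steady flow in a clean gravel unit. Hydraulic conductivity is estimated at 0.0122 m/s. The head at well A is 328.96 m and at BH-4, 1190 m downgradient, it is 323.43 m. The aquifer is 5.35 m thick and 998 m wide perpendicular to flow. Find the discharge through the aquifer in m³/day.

Convert K: 0.0122 m/s × 86400 = 1054 m/day.
Cross-sectional area A = 998 × 5.35 = 5339 m².
Hydraulic gradient i = (328.96 − 323.43) / 1190 = 5.53 / 1190 = 0.004647.
Darcy's law: Q = K · A · i = 1054 × 5339 × 0.004647 = 26154 m³/day.

26200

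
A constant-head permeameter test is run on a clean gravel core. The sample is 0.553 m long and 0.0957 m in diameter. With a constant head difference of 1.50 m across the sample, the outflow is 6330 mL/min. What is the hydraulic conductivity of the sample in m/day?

467

Cross-sectional area A = π·(d/2)² = π × (0.0957/2)² = 0.007193 m².
Convert discharge: 6330 mL/min = 0.0001055 m³/s.
Darcy's law rearranged: K = Q·L / (A·Δh) = 0.0001055 × 0.553 / (0.007193 × 1.50) = 0.005407 m/s = 467.2 m/day.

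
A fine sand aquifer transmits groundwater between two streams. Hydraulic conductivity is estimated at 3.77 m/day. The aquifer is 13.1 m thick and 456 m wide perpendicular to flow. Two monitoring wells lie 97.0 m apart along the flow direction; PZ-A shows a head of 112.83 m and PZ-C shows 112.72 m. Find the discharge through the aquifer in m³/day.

Cross-sectional area A = 456 × 13.1 = 5974 m².
Hydraulic gradient i = (112.83 − 112.72) / 97.0 = 0.11 / 97.0 = 0.001134.
Darcy's law: Q = K · A · i = 3.770 × 5974 × 0.001134 = 25.54 m³/day.

25.5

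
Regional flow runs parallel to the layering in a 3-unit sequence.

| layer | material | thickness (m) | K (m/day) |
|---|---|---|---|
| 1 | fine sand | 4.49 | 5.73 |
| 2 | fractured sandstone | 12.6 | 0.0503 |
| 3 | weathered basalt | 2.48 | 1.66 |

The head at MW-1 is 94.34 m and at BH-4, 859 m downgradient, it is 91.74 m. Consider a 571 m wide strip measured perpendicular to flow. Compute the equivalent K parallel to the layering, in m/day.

1.56

Flow is parallel to layering, so each bed carries its own Darcy discharge and the transmissivities add.
Σ(K_i·b_i) = 5.73×4.49 + 0.0503×12.6 + 1.66×2.48 = 30.48 m²/day.
Total thickness b = 19.57 m, so K_eq = Σ(K_i·b_i)/b = 1.557 m/day.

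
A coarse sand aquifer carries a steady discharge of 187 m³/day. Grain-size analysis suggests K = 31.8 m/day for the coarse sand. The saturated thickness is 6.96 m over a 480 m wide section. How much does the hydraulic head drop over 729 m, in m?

Cross-sectional area A = 480 × 6.96 = 3341 m².
From Q = K·A·i, i = Q / (K·A) = 187 / (31.80 × 3341) = 0.001760.
Head loss Δh = i · L = 0.001760 × 729 = 1.283 m.

1.28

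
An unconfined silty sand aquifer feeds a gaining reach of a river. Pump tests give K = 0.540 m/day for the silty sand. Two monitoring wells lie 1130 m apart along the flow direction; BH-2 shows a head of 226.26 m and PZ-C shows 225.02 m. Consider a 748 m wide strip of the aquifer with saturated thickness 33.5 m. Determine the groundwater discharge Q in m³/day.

Cross-sectional area A = 748 × 33.5 = 25058 m².
Hydraulic gradient i = (226.26 − 225.02) / 1130 = 1.24 / 1130 = 0.001097.
Darcy's law: Q = K · A · i = 0.5400 × 25058 × 0.001097 = 14.85 m³/day.

14.8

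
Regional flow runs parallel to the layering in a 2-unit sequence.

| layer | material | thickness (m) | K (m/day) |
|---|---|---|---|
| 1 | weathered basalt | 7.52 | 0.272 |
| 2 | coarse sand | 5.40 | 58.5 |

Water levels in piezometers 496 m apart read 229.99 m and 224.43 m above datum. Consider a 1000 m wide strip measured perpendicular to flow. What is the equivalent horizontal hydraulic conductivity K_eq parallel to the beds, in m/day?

24.6

Flow is parallel to layering, so each bed carries its own Darcy discharge and the transmissivities add.
Σ(K_i·b_i) = 0.272×7.52 + 58.5×5.40 = 317.9 m²/day.
Total thickness b = 12.92 m, so K_eq = Σ(K_i·b_i)/b = 24.61 m/day.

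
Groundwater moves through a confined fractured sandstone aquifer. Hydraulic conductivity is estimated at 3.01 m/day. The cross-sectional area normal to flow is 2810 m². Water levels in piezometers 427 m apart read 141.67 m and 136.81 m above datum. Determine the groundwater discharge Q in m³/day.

96.3

Hydraulic gradient i = (141.67 − 136.81) / 427 = 4.86 / 427 = 0.01138.
Darcy's law: Q = K · A · i = 3.010 × 2810 × 0.01138 = 96.27 m³/day.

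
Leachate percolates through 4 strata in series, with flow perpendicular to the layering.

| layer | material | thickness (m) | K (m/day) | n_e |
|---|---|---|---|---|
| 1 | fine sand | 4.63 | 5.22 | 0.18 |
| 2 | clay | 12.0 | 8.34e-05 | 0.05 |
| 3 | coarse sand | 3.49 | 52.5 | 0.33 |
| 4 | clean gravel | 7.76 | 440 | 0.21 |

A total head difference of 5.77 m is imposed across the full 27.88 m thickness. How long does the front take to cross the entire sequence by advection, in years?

With flow normal to the layers, continuity requires the same specific discharge q through every layer.
Σ(b_i/K_i) = 4.63/5.22 + 12.0/8.34e-05 + 3.49/52.5 + 7.76/440 = 1.439e+05 d.
q = Δh / Σ(b_i/K_i) = 5.77 / 1.439e+05 = 4.010e-05 m/day.
In each layer the seepage velocity is v_i = q/n_i, so the layer transit time is t_i = b_i·n_i / q:
  layer 1 (fine sand): t_1 = 4.63 × 0.18 / 4.010e-05 = 20782 d
  layer 2 (clay): t_2 = 12.0 × 0.05 / 4.010e-05 = 14962 d
  layer 3 (coarse sand): t_3 = 3.49 × 0.33 / 4.010e-05 = 28720 d
  layer 4 (clean gravel): t_4 = 7.76 × 0.21 / 4.010e-05 = 40637 d
Total t = Σ t_i = 1.051e+05 days = 287.8 years.

288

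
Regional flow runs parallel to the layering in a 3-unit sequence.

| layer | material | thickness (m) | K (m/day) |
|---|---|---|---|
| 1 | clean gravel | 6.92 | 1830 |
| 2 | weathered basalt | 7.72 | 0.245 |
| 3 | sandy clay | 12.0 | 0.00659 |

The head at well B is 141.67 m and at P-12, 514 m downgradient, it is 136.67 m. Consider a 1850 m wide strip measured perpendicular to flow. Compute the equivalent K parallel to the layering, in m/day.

Flow is parallel to layering, so each bed carries its own Darcy discharge and the transmissivities add.
Σ(K_i·b_i) = 1830×6.92 + 0.245×7.72 + 0.00659×12.0 = 12666 m²/day.
Total thickness b = 26.64 m, so K_eq = Σ(K_i·b_i)/b = 475.4 m/day.

475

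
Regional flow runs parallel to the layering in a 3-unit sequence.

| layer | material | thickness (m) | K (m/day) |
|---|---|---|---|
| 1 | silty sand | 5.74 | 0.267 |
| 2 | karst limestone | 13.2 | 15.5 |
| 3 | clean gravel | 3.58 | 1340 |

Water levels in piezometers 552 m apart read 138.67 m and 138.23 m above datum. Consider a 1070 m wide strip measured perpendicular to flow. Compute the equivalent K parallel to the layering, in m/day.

Flow is parallel to layering, so each bed carries its own Darcy discharge and the transmissivities add.
Σ(K_i·b_i) = 0.267×5.74 + 15.5×13.2 + 1340×3.58 = 5003 m²/day.
Total thickness b = 22.52 m, so K_eq = Σ(K_i·b_i)/b = 222.2 m/day.

222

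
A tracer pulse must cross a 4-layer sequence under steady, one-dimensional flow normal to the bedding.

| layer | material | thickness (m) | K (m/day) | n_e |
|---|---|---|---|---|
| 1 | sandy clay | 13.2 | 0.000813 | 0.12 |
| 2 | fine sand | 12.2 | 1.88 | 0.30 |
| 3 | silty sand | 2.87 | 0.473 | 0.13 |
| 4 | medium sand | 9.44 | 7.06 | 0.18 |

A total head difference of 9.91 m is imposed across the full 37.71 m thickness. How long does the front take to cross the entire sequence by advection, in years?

With flow normal to the layers, continuity requires the same specific discharge q through every layer.
Σ(b_i/K_i) = 13.2/0.000813 + 12.2/1.88 + 2.87/0.473 + 9.44/7.06 = 16250 d.
q = Δh / Σ(b_i/K_i) = 9.91 / 16250 = 0.0006098 m/day.
In each layer the seepage velocity is v_i = q/n_i, so the layer transit time is t_i = b_i·n_i / q:
  layer 1 (sandy clay): t_1 = 13.2 × 0.12 / 0.0006098 = 2597 d
  layer 2 (fine sand): t_2 = 12.2 × 0.30 / 0.0006098 = 6002 d
  layer 3 (silty sand): t_3 = 2.87 × 0.13 / 0.0006098 = 611.8 d
  layer 4 (medium sand): t_4 = 9.44 × 0.18 / 0.0006098 = 2786 d
Total t = Σ t_i = 11997 days = 32.85 years.

32.8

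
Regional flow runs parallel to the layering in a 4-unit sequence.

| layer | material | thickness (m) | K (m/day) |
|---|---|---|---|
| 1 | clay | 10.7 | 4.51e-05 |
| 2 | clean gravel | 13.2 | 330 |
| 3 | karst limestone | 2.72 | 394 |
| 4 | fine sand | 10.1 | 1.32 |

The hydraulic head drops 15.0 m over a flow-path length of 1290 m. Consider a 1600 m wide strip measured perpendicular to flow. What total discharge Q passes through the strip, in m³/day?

101000

Flow is parallel to layering, so each bed carries its own Darcy discharge and the transmissivities add.
Σ(K_i·b_i) = 4.51e-05×10.7 + 330×13.2 + 394×2.72 + 1.32×10.1 = 5441 m²/day.
Hydraulic gradient i = Δh / L = 15.0 / 1290 = 0.01163.
Q = Σ(K_i·b_i) · W · i = 5441 × 1600 × 0.01163 = 1.012e+05 m³/day.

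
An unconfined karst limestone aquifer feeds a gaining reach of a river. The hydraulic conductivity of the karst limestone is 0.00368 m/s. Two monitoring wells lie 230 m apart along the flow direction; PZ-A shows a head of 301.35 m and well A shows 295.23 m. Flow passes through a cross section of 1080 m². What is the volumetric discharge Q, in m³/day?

Convert K: 0.00368 m/s × 86400 = 318.0 m/day.
Hydraulic gradient i = (301.35 − 295.23) / 230 = 6.12 / 230 = 0.02661.
Darcy's law: Q = K · A · i = 318.0 × 1080 × 0.02661 = 9137 m³/day.

9140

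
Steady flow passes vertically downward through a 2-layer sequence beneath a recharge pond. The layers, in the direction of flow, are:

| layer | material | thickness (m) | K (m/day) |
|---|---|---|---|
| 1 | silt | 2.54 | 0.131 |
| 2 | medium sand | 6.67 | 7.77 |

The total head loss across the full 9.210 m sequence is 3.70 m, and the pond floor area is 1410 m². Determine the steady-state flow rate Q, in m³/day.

258

Flow is perpendicular to layering, so the layers act in series and the equivalent K is the thickness-weighted harmonic mean.
Total thickness L = 2.54 + 6.67 = 9.210 m.
Σ(b_i/K_i) = 2.54/0.131 + 6.67/7.77 = 20.25 d.
K_eq = L / Σ(b_i/K_i) = 9.210 / 20.25 = 0.4549 m/day.
Q = K_eq · A · (Δh/L) = 0.4549 × 1410 × (3.70/9.210) = 257.7 m³/day.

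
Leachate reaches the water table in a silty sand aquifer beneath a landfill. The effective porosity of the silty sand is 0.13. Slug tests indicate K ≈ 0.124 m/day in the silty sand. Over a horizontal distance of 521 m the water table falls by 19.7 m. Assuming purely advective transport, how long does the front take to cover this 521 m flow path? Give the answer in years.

39.5

Hydraulic gradient i = Δh / L = 19.7 / 521 = 0.03781.
Darcy flux q = K · i = 0.1240 × 0.03781 = 0.004689 m/day.
Seepage velocity v = q / n_e = 0.004689 / 0.13 = 0.03607 m/day.
Travel time t = L / v = 521 / 0.03607 = 14445 days = 39.55 years.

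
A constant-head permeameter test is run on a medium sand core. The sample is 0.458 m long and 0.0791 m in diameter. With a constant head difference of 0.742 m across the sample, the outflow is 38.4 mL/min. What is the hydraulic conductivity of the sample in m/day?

6.95

Cross-sectional area A = π·(d/2)² = π × (0.0791/2)² = 0.004914 m².
Convert discharge: 38.4 mL/min = 6.400e-07 m³/s.
Darcy's law rearranged: K = Q·L / (A·Δh) = 6.400e-07 × 0.458 / (0.004914 × 0.742) = 8.039e-05 m/s = 6.946 m/day.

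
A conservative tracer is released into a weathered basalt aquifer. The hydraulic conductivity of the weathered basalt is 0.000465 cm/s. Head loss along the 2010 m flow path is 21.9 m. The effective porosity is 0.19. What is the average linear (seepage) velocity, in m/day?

Convert K: 0.000465 cm/s × 864 = 0.4018 m/day.
Hydraulic gradient i = Δh / L = 21.9 / 2010 = 0.01090.
Darcy flux q = K · i = 0.4018 × 0.01090 = 0.004377 m/day.
Seepage velocity v = q / n_e = 0.004377 / 0.19 = 0.02304 m/day.

0.0230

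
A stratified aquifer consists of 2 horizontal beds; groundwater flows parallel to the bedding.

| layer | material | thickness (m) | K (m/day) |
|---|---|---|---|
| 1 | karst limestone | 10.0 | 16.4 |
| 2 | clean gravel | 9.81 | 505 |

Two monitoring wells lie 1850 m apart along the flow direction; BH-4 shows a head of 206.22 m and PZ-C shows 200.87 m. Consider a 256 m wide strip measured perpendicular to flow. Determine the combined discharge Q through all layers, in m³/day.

3790

Flow is parallel to layering, so each bed carries its own Darcy discharge and the transmissivities add.
Σ(K_i·b_i) = 16.4×10.0 + 505×9.81 = 5118 m²/day.
Hydraulic gradient i = (206.22 − 200.87) / 1850 = 5.35 / 1850 = 0.002892.
Q = Σ(K_i·b_i) · W · i = 5118 × 256 × 0.002892 = 3789 m³/day.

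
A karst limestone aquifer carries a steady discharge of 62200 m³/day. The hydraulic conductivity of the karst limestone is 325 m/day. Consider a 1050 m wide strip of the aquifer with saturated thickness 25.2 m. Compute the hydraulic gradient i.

Cross-sectional area A = 1050 × 25.2 = 26460 m².
From Q = K·A·i, i = Q / (K·A) = 62200 / (325.0 × 26460) = 0.007233.

0.00723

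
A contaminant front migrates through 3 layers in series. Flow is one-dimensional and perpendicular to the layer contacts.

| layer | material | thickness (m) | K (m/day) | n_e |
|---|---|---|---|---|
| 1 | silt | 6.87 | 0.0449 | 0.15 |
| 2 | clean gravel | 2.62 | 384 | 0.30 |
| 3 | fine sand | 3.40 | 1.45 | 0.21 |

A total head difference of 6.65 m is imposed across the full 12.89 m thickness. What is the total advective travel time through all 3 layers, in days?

59.1

With flow normal to the layers, continuity requires the same specific discharge q through every layer.
Σ(b_i/K_i) = 6.87/0.0449 + 2.62/384 + 3.40/1.45 = 155.4 d.
q = Δh / Σ(b_i/K_i) = 6.65 / 155.4 = 0.04280 m/day.
In each layer the seepage velocity is v_i = q/n_i, so the layer transit time is t_i = b_i·n_i / q:
  layer 1 (silt): t_1 = 6.87 × 0.15 / 0.04280 = 24.07 d
  layer 2 (clean gravel): t_2 = 2.62 × 0.30 / 0.04280 = 18.36 d
  layer 3 (fine sand): t_3 = 3.40 × 0.21 / 0.04280 = 16.68 d
Total t = Σ t_i = 59.12 days.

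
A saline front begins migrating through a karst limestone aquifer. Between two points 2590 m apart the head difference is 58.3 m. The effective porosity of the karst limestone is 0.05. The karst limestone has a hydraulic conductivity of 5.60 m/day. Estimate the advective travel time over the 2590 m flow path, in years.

2.81

Hydraulic gradient i = Δh / L = 58.3 / 2590 = 0.02251.
Darcy flux q = K · i = 5.600 × 0.02251 = 0.1261 m/day.
Seepage velocity v = q / n_e = 0.1261 / 0.05 = 2.521 m/day.
Travel time t = L / v = 2590 / 2.521 = 1027 days = 2.813 years.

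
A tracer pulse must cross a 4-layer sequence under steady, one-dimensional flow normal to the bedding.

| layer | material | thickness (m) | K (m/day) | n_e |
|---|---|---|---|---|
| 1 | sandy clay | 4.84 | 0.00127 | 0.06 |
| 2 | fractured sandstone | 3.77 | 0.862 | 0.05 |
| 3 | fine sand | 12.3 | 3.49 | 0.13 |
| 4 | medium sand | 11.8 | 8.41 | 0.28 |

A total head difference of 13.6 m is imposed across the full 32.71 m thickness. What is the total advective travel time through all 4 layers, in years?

With flow normal to the layers, continuity requires the same specific discharge q through every layer.
Σ(b_i/K_i) = 4.84/0.00127 + 3.77/0.862 + 12.3/3.49 + 11.8/8.41 = 3820 d.
q = Δh / Σ(b_i/K_i) = 13.6 / 3820 = 0.003560 m/day.
In each layer the seepage velocity is v_i = q/n_i, so the layer transit time is t_i = b_i·n_i / q:
  layer 1 (sandy clay): t_1 = 4.84 × 0.06 / 0.003560 = 81.58 d
  layer 2 (fractured sandstone): t_2 = 3.77 × 0.05 / 0.003560 = 52.95 d
  layer 3 (fine sand): t_3 = 12.3 × 0.13 / 0.003560 = 449.2 d
  layer 4 (medium sand): t_4 = 11.8 × 0.28 / 0.003560 = 928.1 d
Total t = Σ t_i = 1512 days = 4.139 years.

4.14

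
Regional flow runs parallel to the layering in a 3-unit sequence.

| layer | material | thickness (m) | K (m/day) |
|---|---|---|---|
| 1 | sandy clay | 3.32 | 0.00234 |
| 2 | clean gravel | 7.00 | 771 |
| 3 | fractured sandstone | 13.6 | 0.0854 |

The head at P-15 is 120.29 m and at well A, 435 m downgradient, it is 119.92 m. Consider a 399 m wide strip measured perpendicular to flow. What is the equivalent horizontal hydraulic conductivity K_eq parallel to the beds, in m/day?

Flow is parallel to layering, so each bed carries its own Darcy discharge and the transmissivities add.
Σ(K_i·b_i) = 0.00234×3.32 + 771×7.00 + 0.0854×13.6 = 5398 m²/day.
Total thickness b = 23.92 m, so K_eq = Σ(K_i·b_i)/b = 225.7 m/day.

226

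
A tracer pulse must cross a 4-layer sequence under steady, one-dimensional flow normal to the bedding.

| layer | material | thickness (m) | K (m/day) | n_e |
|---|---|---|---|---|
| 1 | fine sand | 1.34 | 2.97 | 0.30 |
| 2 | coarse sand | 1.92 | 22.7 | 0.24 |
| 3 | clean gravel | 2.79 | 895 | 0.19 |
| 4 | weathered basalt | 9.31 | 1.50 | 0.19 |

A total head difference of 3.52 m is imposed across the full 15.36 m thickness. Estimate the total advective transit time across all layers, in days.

With flow normal to the layers, continuity requires the same specific discharge q through every layer.
Σ(b_i/K_i) = 1.34/2.97 + 1.92/22.7 + 2.79/895 + 9.31/1.50 = 6.746 d.
q = Δh / Σ(b_i/K_i) = 3.52 / 6.746 = 0.5218 m/day.
In each layer the seepage velocity is v_i = q/n_i, so the layer transit time is t_i = b_i·n_i / q:
  layer 1 (fine sand): t_1 = 1.34 × 0.30 / 0.5218 = 0.7704 d
  layer 2 (coarse sand): t_2 = 1.92 × 0.24 / 0.5218 = 0.8831 d
  layer 3 (clean gravel): t_3 = 2.79 × 0.19 / 0.5218 = 1.016 d
  layer 4 (weathered basalt): t_4 = 9.31 × 0.19 / 0.5218 = 3.390 d
Total t = Σ t_i = 6.059 days.

6.06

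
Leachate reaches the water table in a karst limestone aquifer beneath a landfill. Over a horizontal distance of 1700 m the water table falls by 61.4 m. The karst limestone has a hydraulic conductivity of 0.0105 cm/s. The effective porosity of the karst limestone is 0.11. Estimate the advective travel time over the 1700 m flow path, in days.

Convert K: 0.0105 cm/s × 864 = 9.072 m/day.
Hydraulic gradient i = Δh / L = 61.4 / 1700 = 0.03612.
Darcy flux q = K · i = 9.072 × 0.03612 = 0.3277 m/day.
Seepage velocity v = q / n_e = 0.3277 / 0.11 = 2.979 m/day.
Travel time t = L / v = 1700 / 2.979 = 570.7 days.

571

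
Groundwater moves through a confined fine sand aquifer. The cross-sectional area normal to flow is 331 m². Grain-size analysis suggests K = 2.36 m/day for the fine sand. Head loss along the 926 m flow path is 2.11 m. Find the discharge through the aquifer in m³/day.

1.78

Hydraulic gradient i = Δh / L = 2.11 / 926 = 0.002279.
Darcy's law: Q = K · A · i = 2.360 × 331.0 × 0.002279 = 1.780 m³/day.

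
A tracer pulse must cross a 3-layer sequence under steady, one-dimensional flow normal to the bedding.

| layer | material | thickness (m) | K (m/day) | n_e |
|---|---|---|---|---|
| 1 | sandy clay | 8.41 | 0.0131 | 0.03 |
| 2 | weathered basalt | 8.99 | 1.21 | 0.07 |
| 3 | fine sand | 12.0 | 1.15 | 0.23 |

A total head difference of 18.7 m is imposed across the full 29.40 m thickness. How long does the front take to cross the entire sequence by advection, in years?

With flow normal to the layers, continuity requires the same specific discharge q through every layer.
Σ(b_i/K_i) = 8.41/0.0131 + 8.99/1.21 + 12.0/1.15 = 659.8 d.
q = Δh / Σ(b_i/K_i) = 18.7 / 659.8 = 0.02834 m/day.
In each layer the seepage velocity is v_i = q/n_i, so the layer transit time is t_i = b_i·n_i / q:
  layer 1 (sandy clay): t_1 = 8.41 × 0.03 / 0.02834 = 8.903 d
  layer 2 (weathered basalt): t_2 = 8.99 × 0.07 / 0.02834 = 22.21 d
  layer 3 (fine sand): t_3 = 12.0 × 0.23 / 0.02834 = 97.39 d
Total t = Σ t_i = 128.5 days = 0.3518 years.

0.352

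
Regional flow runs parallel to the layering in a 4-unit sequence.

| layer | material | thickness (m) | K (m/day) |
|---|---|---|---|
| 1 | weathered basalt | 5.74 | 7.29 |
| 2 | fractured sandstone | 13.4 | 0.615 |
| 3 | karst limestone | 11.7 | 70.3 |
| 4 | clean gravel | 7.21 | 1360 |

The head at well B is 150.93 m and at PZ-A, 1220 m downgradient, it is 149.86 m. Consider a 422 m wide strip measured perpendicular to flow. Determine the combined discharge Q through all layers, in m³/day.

Flow is parallel to layering, so each bed carries its own Darcy discharge and the transmissivities add.
Σ(K_i·b_i) = 7.29×5.74 + 0.615×13.4 + 70.3×11.7 + 1360×7.21 = 10678 m²/day.
Hydraulic gradient i = (150.93 − 149.86) / 1220 = 1.07 / 1220 = 0.0008770.
Q = Σ(K_i·b_i) · W · i = 10678 × 422 × 0.0008770 = 3952 m³/day.

3950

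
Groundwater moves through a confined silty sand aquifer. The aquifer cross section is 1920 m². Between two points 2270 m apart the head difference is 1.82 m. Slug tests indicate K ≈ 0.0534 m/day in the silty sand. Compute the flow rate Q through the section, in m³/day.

0.0822

Hydraulic gradient i = Δh / L = 1.82 / 2270 = 0.0008018.
Darcy's law: Q = K · A · i = 0.05340 × 1920 × 0.0008018 = 0.08220 m³/day.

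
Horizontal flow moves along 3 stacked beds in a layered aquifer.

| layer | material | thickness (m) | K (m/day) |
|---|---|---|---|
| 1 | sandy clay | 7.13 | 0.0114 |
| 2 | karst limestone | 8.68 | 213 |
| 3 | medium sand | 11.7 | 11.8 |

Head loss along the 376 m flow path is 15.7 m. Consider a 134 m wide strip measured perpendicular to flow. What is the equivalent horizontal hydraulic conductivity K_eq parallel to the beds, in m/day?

72.2

Flow is parallel to layering, so each bed carries its own Darcy discharge and the transmissivities add.
Σ(K_i·b_i) = 0.0114×7.13 + 213×8.68 + 11.8×11.7 = 1987 m²/day.
Total thickness b = 27.51 m, so K_eq = Σ(K_i·b_i)/b = 72.23 m/day.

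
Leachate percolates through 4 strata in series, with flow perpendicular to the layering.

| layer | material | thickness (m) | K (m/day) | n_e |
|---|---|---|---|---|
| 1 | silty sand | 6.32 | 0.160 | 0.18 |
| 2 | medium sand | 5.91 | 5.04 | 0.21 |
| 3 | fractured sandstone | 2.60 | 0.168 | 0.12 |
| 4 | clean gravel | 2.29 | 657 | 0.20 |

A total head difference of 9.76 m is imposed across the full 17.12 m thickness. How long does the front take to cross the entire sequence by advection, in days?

With flow normal to the layers, continuity requires the same specific discharge q through every layer.
Σ(b_i/K_i) = 6.32/0.160 + 5.91/5.04 + 2.60/0.168 + 2.29/657 = 56.15 d.
q = Δh / Σ(b_i/K_i) = 9.76 / 56.15 = 0.1738 m/day.
In each layer the seepage velocity is v_i = q/n_i, so the layer transit time is t_i = b_i·n_i / q:
  layer 1 (silty sand): t_1 = 6.32 × 0.18 / 0.1738 = 6.545 d
  layer 2 (medium sand): t_2 = 5.91 × 0.21 / 0.1738 = 7.140 d
  layer 3 (fractured sandstone): t_3 = 2.60 × 0.12 / 0.1738 = 1.795 d
  layer 4 (clean gravel): t_4 = 2.29 × 0.20 / 0.1738 = 2.635 d
Total t = Σ t_i = 18.12 days.

18.1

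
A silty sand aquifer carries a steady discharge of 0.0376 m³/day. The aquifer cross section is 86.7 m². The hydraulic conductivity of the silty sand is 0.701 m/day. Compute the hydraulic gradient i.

0.000619

From Q = K·A·i, i = Q / (K·A) = 0.0376 / (0.7010 × 86.70) = 0.0006187.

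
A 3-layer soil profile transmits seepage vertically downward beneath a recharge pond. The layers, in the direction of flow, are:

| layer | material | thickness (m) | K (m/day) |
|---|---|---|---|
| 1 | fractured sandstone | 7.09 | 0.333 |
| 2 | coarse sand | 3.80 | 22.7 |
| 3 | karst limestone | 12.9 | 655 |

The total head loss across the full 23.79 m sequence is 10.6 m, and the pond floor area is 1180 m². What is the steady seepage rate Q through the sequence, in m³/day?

582

Flow is perpendicular to layering, so the layers act in series and the equivalent K is the thickness-weighted harmonic mean.
Total thickness L = 7.09 + 3.80 + 12.9 = 23.79 m.
Σ(b_i/K_i) = 7.09/0.333 + 3.80/22.7 + 12.9/655 = 21.48 d.
K_eq = L / Σ(b_i/K_i) = 23.79 / 21.48 = 1.108 m/day.
Q = K_eq · A · (Δh/L) = 1.108 × 1180 × (10.6/23.79) = 582.4 m³/day.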